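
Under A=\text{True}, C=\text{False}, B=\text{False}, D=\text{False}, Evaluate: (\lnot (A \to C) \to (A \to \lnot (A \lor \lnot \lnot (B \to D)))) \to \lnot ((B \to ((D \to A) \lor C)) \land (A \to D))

A \to C = \text{True} \to \text{False} = \text{False}
\lnot (A \to C) = \lnot \text{False} = \text{True}
B \to D = \text{False} \to \text{False} = \text{True}
\lnot (B \to D) = \lnot \text{True} = \text{False}
\lnot \lnot (B \to D) = \lnot \text{False} = \text{True}
A \lor \lnot \lnot (B \to D) = \text{True} \lor \text{True} = \text{True}
\lnot (A \lor \lnot \lnot (B \to D)) = \lnot \text{True} = \text{False}
A \to \lnot (A \lor \lnot \lnot (B \to D)) = \text{True} \to \text{False} = \text{False}
\lnot (A \to C) \to (A \to \lnot (A \lor \lnot \lnot (B \to D))) = \text{True} \to \text{False} = \text{False}
D \to A = \text{False} \to \text{True} = \text{True}
(D \to A) \lor C = \text{True} \lor \text{False} = \text{True}
B \to ((D \to A) \lor C) = \text{False} \to \text{True} = \text{True}
A \to D = \text{True} \to \text{False} = \text{False}
(B \to ((D \to A) \lor C)) \land (A \to D) = \text{True} \land \text{False} = \text{False}
\lnot ((B \to ((D \to A) \lor C)) \land (A \to D)) = \lnot \text{False} = \text{True}
(\lnot (A \to C) \to (A \to \lnot (A \lor \lnot \lnot (B \to D)))) \to \lnot ((B \to ((D \to A) \lor C)) \land (A \to D)) = \text{False} \to \text{True} = \text{True}

\text{True}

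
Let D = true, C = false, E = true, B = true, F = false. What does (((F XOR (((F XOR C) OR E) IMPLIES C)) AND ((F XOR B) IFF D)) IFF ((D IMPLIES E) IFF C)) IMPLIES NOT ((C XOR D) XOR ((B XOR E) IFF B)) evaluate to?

F XOR C = false XOR false = false
(F XOR C) OR E = false OR true = true
((F XOR C) OR E) IMPLIES C = true IMPLIES false = false
F XOR (((F XOR C) OR E) IMPLIES C) = false XOR false = false
F XOR B = false XOR true = true
(F XOR B) IFF D = true IFF true = true
(F XOR (((F XOR C) OR E) IMPLIES C)) AND ((F XOR B) IFF D) = false AND true = false
D IMPLIES E = true IMPLIES true = true
(D IMPLIES E) IFF C = true IFF false = false
((F XOR (((F XOR C) OR E) IMPLIES C)) AND ((F XOR B) IFF D)) IFF ((D IMPLIES E) IFF C) = false IFF false = true
C XOR D = false XOR true = true
B XOR E = true XOR true = false
(B XOR E) IFF B = false IFF true = false
(C XOR D) XOR ((B XOR E) IFF B) = true XOR false = true
NOT ((C XOR D) XOR ((B XOR E) IFF B)) = NOT true = false
(((F XOR (((F XOR C) OR E) IMPLIES C)) AND ((F XOR B) IFF D)) IFF ((D IMPLIES E) IFF C)) IMPLIES NOT ((C XOR D) XOR ((B XOR E) IFF B)) = true IMPLIES false = false

false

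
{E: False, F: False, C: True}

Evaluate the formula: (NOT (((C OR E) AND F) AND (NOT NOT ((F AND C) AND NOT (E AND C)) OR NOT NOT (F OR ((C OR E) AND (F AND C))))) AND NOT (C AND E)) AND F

False

C OR E = True OR False = True
(C OR E) AND F = True AND False = False
F AND C = False AND True = False
E AND C = False AND True = False
NOT (E AND C) = NOT False = True
(F AND C) AND NOT (E AND C) = False AND True = False
NOT ((F AND C) AND NOT (E AND C)) = NOT False = True
NOT NOT ((F AND C) AND NOT (E AND C)) = NOT True = False
C OR E = True OR False = True
F AND C = False AND True = False
(C OR E) AND (F AND C) = True AND False = False
F OR ((C OR E) AND (F AND C)) = False OR False = False
NOT (F OR ((C OR E) AND (F AND C))) = NOT False = True
NOT NOT (F OR ((C OR E) AND (F AND C))) = NOT True = False
NOT NOT ((F AND C) AND NOT (E AND C)) OR NOT NOT (F OR ((C OR E) AND (F AND C))) = False OR False = False
((C OR E) AND F) AND (NOT NOT ((F AND C) AND NOT (E AND C)) OR NOT NOT (F OR ((C OR E) AND (F AND C)))) = False AND False = False
NOT (((C OR E) AND F) AND (NOT NOT ((F AND C) AND NOT (E AND C)) OR NOT NOT (F OR ((C OR E) AND (F AND C))))) = NOT False = True
C AND E = True AND False = False
NOT (C AND E) = NOT False = True
NOT (((C OR E) AND F) AND (NOT NOT ((F AND C) AND NOT (E AND C)) OR NOT NOT (F OR ((C OR E) AND (F AND C))))) AND NOT (C AND E) = True AND True = True
(NOT (((C OR E) AND F) AND (NOT NOT ((F AND C) AND NOT (E AND C)) OR NOT NOT (F OR ((C OR E) AND (F AND C))))) AND NOT (C AND E)) AND F = True AND False = False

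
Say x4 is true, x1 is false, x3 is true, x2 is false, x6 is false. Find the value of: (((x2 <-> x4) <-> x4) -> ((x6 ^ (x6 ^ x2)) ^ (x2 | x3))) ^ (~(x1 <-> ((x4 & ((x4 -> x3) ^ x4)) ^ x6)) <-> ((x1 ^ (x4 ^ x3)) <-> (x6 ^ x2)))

x2 <-> x4 = 0 <-> 1 = 0
(x2 <-> x4) <-> x4 = 0 <-> 1 = 0
x6 ^ x2 = 0 ^ 0 = 0
x6 ^ (x6 ^ x2) = 0 ^ 0 = 0
x2 | x3 = 0 | 1 = 1
(x6 ^ (x6 ^ x2)) ^ (x2 | x3) = 0 ^ 1 = 1
((x2 <-> x4) <-> x4) -> ((x6 ^ (x6 ^ x2)) ^ (x2 | x3)) = 0 -> 1 = 1
x4 -> x3 = 1 -> 1 = 1
(x4 -> x3) ^ x4 = 1 ^ 1 = 0
x4 & ((x4 -> x3) ^ x4) = 1 & 0 = 0
(x4 & ((x4 -> x3) ^ x4)) ^ x6 = 0 ^ 0 = 0
x1 <-> ((x4 & ((x4 -> x3) ^ x4)) ^ x6) = 0 <-> 0 = 1
~(x1 <-> ((x4 & ((x4 -> x3) ^ x4)) ^ x6)) = ~1 = 0
x4 ^ x3 = 1 ^ 1 = 0
x1 ^ (x4 ^ x3) = 0 ^ 0 = 0
x6 ^ x2 = 0 ^ 0 = 0
(x1 ^ (x4 ^ x3)) <-> (x6 ^ x2) = 0 <-> 0 = 1
~(x1 <-> ((x4 & ((x4 -> x3) ^ x4)) ^ x6)) <-> ((x1 ^ (x4 ^ x3)) <-> (x6 ^ x2)) = 0 <-> 1 = 0
(((x2 <-> x4) <-> x4) -> ((x6 ^ (x6 ^ x2)) ^ (x2 | x3))) ^ (~(x1 <-> ((x4 & ((x4 -> x3) ^ x4)) ^ x6)) <-> ((x1 ^ (x4 ^ x3)) <-> (x6 ^ x2))) = 1 ^ 0 = 1

1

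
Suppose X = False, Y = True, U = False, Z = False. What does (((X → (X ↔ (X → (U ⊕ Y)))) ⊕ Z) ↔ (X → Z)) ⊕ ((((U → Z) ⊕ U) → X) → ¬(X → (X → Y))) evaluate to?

U ⊕ Y = False ⊕ True = True
X → (U ⊕ Y) = False → True = True
X ↔ (X → (U ⊕ Y)) = False ↔ True = False
X → (X ↔ (X → (U ⊕ Y))) = False → False = True
(X → (X ↔ (X → (U ⊕ Y)))) ⊕ Z = True ⊕ False = True
X → Z = False → False = True
((X → (X ↔ (X → (U ⊕ Y)))) ⊕ Z) ↔ (X → Z) = True ↔ True = True
U → Z = False → False = True
(U → Z) ⊕ U = True ⊕ False = True
((U → Z) ⊕ U) → X = True → False = False
X → Y = False → True = True
X → (X → Y) = False → True = True
¬(X → (X → Y)) = ¬True = False
(((U → Z) ⊕ U) → X) → ¬(X → (X → Y)) = False → False = True
(((X → (X ↔ (X → (U ⊕ Y)))) ⊕ Z) ↔ (X → Z)) ⊕ ((((U → Z) ⊕ U) → X) → ¬(X → (X → Y))) = True ⊕ True = False

False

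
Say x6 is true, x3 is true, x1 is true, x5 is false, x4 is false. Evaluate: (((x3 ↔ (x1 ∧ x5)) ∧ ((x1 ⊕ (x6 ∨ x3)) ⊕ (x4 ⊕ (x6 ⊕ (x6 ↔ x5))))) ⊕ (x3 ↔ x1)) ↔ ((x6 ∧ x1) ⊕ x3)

False

x1 ∧ x5 = True ∧ False = False
x3 ↔ (x1 ∧ x5) = True ↔ False = False
x6 ∨ x3 = True ∨ True = True
x1 ⊕ (x6 ∨ x3) = True ⊕ True = False
x6 ↔ x5 = True ↔ False = False
x6 ⊕ (x6 ↔ x5) = True ⊕ False = True
x4 ⊕ (x6 ⊕ (x6 ↔ x5)) = False ⊕ True = True
(x1 ⊕ (x6 ∨ x3)) ⊕ (x4 ⊕ (x6 ⊕ (x6 ↔ x5))) = False ⊕ True = True
(x3 ↔ (x1 ∧ x5)) ∧ ((x1 ⊕ (x6 ∨ x3)) ⊕ (x4 ⊕ (x6 ⊕ (x6 ↔ x5)))) = False ∧ True = False
x3 ↔ x1 = True ↔ True = True
((x3 ↔ (x1 ∧ x5)) ∧ ((x1 ⊕ (x6 ∨ x3)) ⊕ (x4 ⊕ (x6 ⊕ (x6 ↔ x5))))) ⊕ (x3 ↔ x1) = False ⊕ True = True
x6 ∧ x1 = True ∧ True = True
(x6 ∧ x1) ⊕ x3 = True ⊕ True = False
(((x3 ↔ (x1 ∧ x5)) ∧ ((x1 ⊕ (x6 ∨ x3)) ⊕ (x4 ⊕ (x6 ⊕ (x6 ↔ x5))))) ⊕ (x3 ↔ x1)) ↔ ((x6 ∧ x1) ⊕ x3) = True ↔ False = False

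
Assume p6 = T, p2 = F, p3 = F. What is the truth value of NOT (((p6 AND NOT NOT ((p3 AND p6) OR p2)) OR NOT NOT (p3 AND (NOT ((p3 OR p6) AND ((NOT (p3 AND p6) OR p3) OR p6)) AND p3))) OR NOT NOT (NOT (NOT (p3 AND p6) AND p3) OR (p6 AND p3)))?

F

p3 AND p6 = F AND T = F
(p3 AND p6) OR p2 = F OR F = F
NOT ((p3 AND p6) OR p2) = NOT F = T
NOT NOT ((p3 AND p6) OR p2) = NOT T = F
p6 AND NOT NOT ((p3 AND p6) OR p2) = T AND F = F
p3 OR p6 = F OR T = T
p3 AND p6 = F AND T = F
NOT (p3 AND p6) = NOT F = T
NOT (p3 AND p6) OR p3 = T OR F = T
(NOT (p3 AND p6) OR p3) OR p6 = T OR T = T
(p3 OR p6) AND ((NOT (p3 AND p6) OR p3) OR p6) = T AND T = T
NOT ((p3 OR p6) AND ((NOT (p3 AND p6) OR p3) OR p6)) = NOT T = F
NOT ((p3 OR p6) AND ((NOT (p3 AND p6) OR p3) OR p6)) AND p3 = F AND F = F
p3 AND (NOT ((p3 OR p6) AND ((NOT (p3 AND p6) OR p3) OR p6)) AND p3) = F AND F = F
NOT (p3 AND (NOT ((p3 OR p6) AND ((NOT (p3 AND p6) OR p3) OR p6)) AND p3)) = NOT F = T
NOT NOT (p3 AND (NOT ((p3 OR p6) AND ((NOT (p3 AND p6) OR p3) OR p6)) AND p3)) = NOT T = F
(p6 AND NOT NOT ((p3 AND p6) OR p2)) OR NOT NOT (p3 AND (NOT ((p3 OR p6) AND ((NOT (p3 AND p6) OR p3) OR p6)) AND p3)) = F OR F = F
p3 AND p6 = F AND T = F
NOT (p3 AND p6) = NOT F = T
NOT (p3 AND p6) AND p3 = T AND F = F
NOT (NOT (p3 AND p6) AND p3) = NOT F = T
p6 AND p3 = T AND F = F
NOT (NOT (p3 AND p6) AND p3) OR (p6 AND p3) = T OR F = T
NOT (NOT (NOT (p3 AND p6) AND p3) OR (p6 AND p3)) = NOT T = F
NOT NOT (NOT (NOT (p3 AND p6) AND p3) OR (p6 AND p3)) = NOT F = T
((p6 AND NOT NOT ((p3 AND p6) OR p2)) OR NOT NOT (p3 AND (NOT ((p3 OR p6) AND ((NOT (p3 AND p6) OR p3) OR p6)) AND p3))) OR NOT NOT (NOT (NOT (p3 AND p6) AND p3) OR (p6 AND p3)) = F OR T = T
NOT (((p6 AND NOT NOT ((p3 AND p6) OR p2)) OR NOT NOT (p3 AND (NOT ((p3 OR p6) AND ((NOT (p3 AND p6) OR p3) OR p6)) AND p3))) OR NOT NOT (NOT (NOT (p3 AND p6) AND p3) OR (p6 AND p3))) = NOT T = F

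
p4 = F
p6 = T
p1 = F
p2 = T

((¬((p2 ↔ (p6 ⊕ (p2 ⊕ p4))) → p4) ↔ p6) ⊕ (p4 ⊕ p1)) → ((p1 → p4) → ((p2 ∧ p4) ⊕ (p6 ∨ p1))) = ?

p2 ⊕ p4 = T ⊕ F = T
p6 ⊕ (p2 ⊕ p4) = T ⊕ T = F
p2 ↔ (p6 ⊕ (p2 ⊕ p4)) = T ↔ F = F
(p2 ↔ (p6 ⊕ (p2 ⊕ p4))) → p4 = F → F = T
¬((p2 ↔ (p6 ⊕ (p2 ⊕ p4))) → p4) = ¬T = F
¬((p2 ↔ (p6 ⊕ (p2 ⊕ p4))) → p4) ↔ p6 = F ↔ T = F
p4 ⊕ p1 = F ⊕ F = F
(¬((p2 ↔ (p6 ⊕ (p2 ⊕ p4))) → p4) ↔ p6) ⊕ (p4 ⊕ p1) = F ⊕ F = F
p1 → p4 = F → F = T
p2 ∧ p4 = T ∧ F = F
p6 ∨ p1 = T ∨ F = T
(p2 ∧ p4) ⊕ (p6 ∨ p1) = F ⊕ T = T
(p1 → p4) → ((p2 ∧ p4) ⊕ (p6 ∨ p1)) = T → T = T
((¬((p2 ↔ (p6 ⊕ (p2 ⊕ p4))) → p4) ↔ p6) ⊕ (p4 ⊕ p1)) → ((p1 → p4) → ((p2 ∧ p4) ⊕ (p6 ∨ p1))) = F → T = T

T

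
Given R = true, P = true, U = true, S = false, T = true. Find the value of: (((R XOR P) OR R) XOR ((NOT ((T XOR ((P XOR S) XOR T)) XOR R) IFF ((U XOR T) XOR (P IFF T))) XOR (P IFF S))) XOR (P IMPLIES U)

true

R XOR P = true XOR true = false
(R XOR P) OR R = false OR true = true
P XOR S = true XOR false = true
(P XOR S) XOR T = true XOR true = false
T XOR ((P XOR S) XOR T) = true XOR false = true
(T XOR ((P XOR S) XOR T)) XOR R = true XOR true = false
NOT ((T XOR ((P XOR S) XOR T)) XOR R) = NOT false = true
U XOR T = true XOR true = false
P IFF T = true IFF true = true
(U XOR T) XOR (P IFF T) = false XOR true = true
NOT ((T XOR ((P XOR S) XOR T)) XOR R) IFF ((U XOR T) XOR (P IFF T)) = true IFF true = true
P IFF S = true IFF false = false
(NOT ((T XOR ((P XOR S) XOR T)) XOR R) IFF ((U XOR T) XOR (P IFF T))) XOR (P IFF S) = true XOR false = true
((R XOR P) OR R) XOR ((NOT ((T XOR ((P XOR S) XOR T)) XOR R) IFF ((U XOR T) XOR (P IFF T))) XOR (P IFF S)) = true XOR true = false
P IMPLIES U = true IMPLIES true = true
(((R XOR P) OR R) XOR ((NOT ((T XOR ((P XOR S) XOR T)) XOR R) IFF ((U XOR T) XOR (P IFF T))) XOR (P IFF S))) XOR (P IMPLIES U) = false XOR true = true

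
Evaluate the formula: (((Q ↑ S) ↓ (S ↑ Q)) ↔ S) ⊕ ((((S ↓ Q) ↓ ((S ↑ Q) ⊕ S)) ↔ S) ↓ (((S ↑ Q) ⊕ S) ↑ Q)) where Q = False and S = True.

Substituting Q=False, S=True:
Q ↑ S = False ↑ True = True
S ↑ Q = True ↑ False = True
(Q ↑ S) ↓ (S ↑ Q) = True ↓ True = False
((Q ↑ S) ↓ (S ↑ Q)) ↔ S = False ↔ True = False
S ↓ Q = True ↓ False = False
S ↑ Q = True ↑ False = True
(S ↑ Q) ⊕ S = True ⊕ True = False
(S ↓ Q) ↓ ((S ↑ Q) ⊕ S) = False ↓ False = True
((S ↓ Q) ↓ ((S ↑ Q) ⊕ S)) ↔ S = True ↔ True = True
S ↑ Q = True ↑ False = True
(S ↑ Q) ⊕ S = True ⊕ True = False
((S ↑ Q) ⊕ S) ↑ Q = False ↑ False = True
(((S ↓ Q) ↓ ((S ↑ Q) ⊕ S)) ↔ S) ↓ (((S ↑ Q) ⊕ S) ↑ Q) = True ↓ True = False
(((Q ↑ S) ↓ (S ↑ Q)) ↔ S) ⊕ ((((S ↓ Q) ↓ ((S ↑ Q) ⊕ S)) ↔ S) ↓ (((S ↑ Q) ⊕ S) ↑ Q)) = False ⊕ False = False

False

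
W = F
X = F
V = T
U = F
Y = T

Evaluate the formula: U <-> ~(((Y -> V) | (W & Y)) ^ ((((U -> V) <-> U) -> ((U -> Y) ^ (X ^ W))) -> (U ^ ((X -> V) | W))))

Substituting W=F, X=F, V=T, U=F, Y=T:
Y -> V = T -> T = T
W & Y = F & T = F
(Y -> V) | (W & Y) = T | F = T
U -> V = F -> T = T
(U -> V) <-> U = T <-> F = F
U -> Y = F -> T = T
X ^ W = F ^ F = F
(U -> Y) ^ (X ^ W) = T ^ F = T
((U -> V) <-> U) -> ((U -> Y) ^ (X ^ W)) = F -> T = T
X -> V = F -> T = T
(X -> V) | W = T | F = T
U ^ ((X -> V) | W) = F ^ T = T
(((U -> V) <-> U) -> ((U -> Y) ^ (X ^ W))) -> (U ^ ((X -> V) | W)) = T -> T = T
((Y -> V) | (W & Y)) ^ ((((U -> V) <-> U) -> ((U -> Y) ^ (X ^ W))) -> (U ^ ((X -> V) | W))) = T ^ T = F
~(((Y -> V) | (W & Y)) ^ ((((U -> V) <-> U) -> ((U -> Y) ^ (X ^ W))) -> (U ^ ((X -> V) | W)))) = ~F = T
U <-> ~(((Y -> V) | (W & Y)) ^ ((((U -> V) <-> U) -> ((U -> Y) ^ (X ^ W))) -> (U ^ ((X -> V) | W)))) = F <-> T = F

F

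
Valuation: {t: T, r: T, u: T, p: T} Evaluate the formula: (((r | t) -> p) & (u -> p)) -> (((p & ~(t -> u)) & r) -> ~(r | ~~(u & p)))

T

Substituting t=T, r=T, u=T, p=T:
r | t = T | T = T
(r | t) -> p = T -> T = T
u -> p = T -> T = T
((r | t) -> p) & (u -> p) = T & T = T
t -> u = T -> T = T
~(t -> u) = ~T = F
p & ~(t -> u) = T & F = F
(p & ~(t -> u)) & r = F & T = F
u & p = T & T = T
~(u & p) = ~T = F
~~(u & p) = ~F = T
r | ~~(u & p) = T | T = T
~(r | ~~(u & p)) = ~T = F
((p & ~(t -> u)) & r) -> ~(r | ~~(u & p)) = F -> F = T
(((r | t) -> p) & (u -> p)) -> (((p & ~(t -> u)) & r) -> ~(r | ~~(u & p))) = T -> T = T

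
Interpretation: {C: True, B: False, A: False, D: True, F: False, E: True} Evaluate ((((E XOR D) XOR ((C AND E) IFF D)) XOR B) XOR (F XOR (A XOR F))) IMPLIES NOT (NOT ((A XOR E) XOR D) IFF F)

True

E XOR D = True XOR True = False
C AND E = True AND True = True
(C AND E) IFF D = True IFF True = True
(E XOR D) XOR ((C AND E) IFF D) = False XOR True = True
((E XOR D) XOR ((C AND E) IFF D)) XOR B = True XOR False = True
A XOR F = False XOR False = False
F XOR (A XOR F) = False XOR False = False
(((E XOR D) XOR ((C AND E) IFF D)) XOR B) XOR (F XOR (A XOR F)) = True XOR False = True
A XOR E = False XOR True = True
(A XOR E) XOR D = True XOR True = False
NOT ((A XOR E) XOR D) = NOT False = True
NOT ((A XOR E) XOR D) IFF F = True IFF False = False
NOT (NOT ((A XOR E) XOR D) IFF F) = NOT False = True
((((E XOR D) XOR ((C AND E) IFF D)) XOR B) XOR (F XOR (A XOR F))) IMPLIES NOT (NOT ((A XOR E) XOR D) IFF F) = True IMPLIES True = True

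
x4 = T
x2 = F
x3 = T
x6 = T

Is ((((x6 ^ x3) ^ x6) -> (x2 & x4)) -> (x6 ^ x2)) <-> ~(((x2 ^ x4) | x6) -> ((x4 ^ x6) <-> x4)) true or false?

T

x6 ^ x3 = T ^ T = F
(x6 ^ x3) ^ x6 = F ^ T = T
x2 & x4 = F & T = F
((x6 ^ x3) ^ x6) -> (x2 & x4) = T -> F = F
x6 ^ x2 = T ^ F = T
(((x6 ^ x3) ^ x6) -> (x2 & x4)) -> (x6 ^ x2) = F -> T = T
x2 ^ x4 = F ^ T = T
(x2 ^ x4) | x6 = T | T = T
x4 ^ x6 = T ^ T = F
(x4 ^ x6) <-> x4 = F <-> T = F
((x2 ^ x4) | x6) -> ((x4 ^ x6) <-> x4) = T -> F = F
~(((x2 ^ x4) | x6) -> ((x4 ^ x6) <-> x4)) = ~F = T
((((x6 ^ x3) ^ x6) -> (x2 & x4)) -> (x6 ^ x2)) <-> ~(((x2 ^ x4) | x6) -> ((x4 ^ x6) <-> x4)) = T <-> T = T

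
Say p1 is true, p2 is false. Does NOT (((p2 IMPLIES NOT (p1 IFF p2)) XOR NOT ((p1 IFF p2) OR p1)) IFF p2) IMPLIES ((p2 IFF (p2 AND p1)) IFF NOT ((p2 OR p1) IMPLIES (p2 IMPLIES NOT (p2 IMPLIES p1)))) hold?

False

p1 IFF p2 = True IFF False = False
NOT (p1 IFF p2) = NOT False = True
p2 IMPLIES NOT (p1 IFF p2) = False IMPLIES True = True
p1 IFF p2 = True IFF False = False
(p1 IFF p2) OR p1 = False OR True = True
NOT ((p1 IFF p2) OR p1) = NOT True = False
(p2 IMPLIES NOT (p1 IFF p2)) XOR NOT ((p1 IFF p2) OR p1) = True XOR False = True
((p2 IMPLIES NOT (p1 IFF p2)) XOR NOT ((p1 IFF p2) OR p1)) IFF p2 = True IFF False = False
NOT (((p2 IMPLIES NOT (p1 IFF p2)) XOR NOT ((p1 IFF p2) OR p1)) IFF p2) = NOT False = True
p2 AND p1 = False AND True = False
p2 IFF (p2 AND p1) = False IFF False = True
p2 OR p1 = False OR True = True
p2 IMPLIES p1 = False IMPLIES True = True
NOT (p2 IMPLIES p1) = NOT True = False
p2 IMPLIES NOT (p2 IMPLIES p1) = False IMPLIES False = True
(p2 OR p1) IMPLIES (p2 IMPLIES NOT (p2 IMPLIES p1)) = True IMPLIES True = True
NOT ((p2 OR p1) IMPLIES (p2 IMPLIES NOT (p2 IMPLIES p1))) = NOT True = False
(p2 IFF (p2 AND p1)) IFF NOT ((p2 OR p1) IMPLIES (p2 IMPLIES NOT (p2 IMPLIES p1))) = True IFF False = False
NOT (((p2 IMPLIES NOT (p1 IFF p2)) XOR NOT ((p1 IFF p2) OR p1)) IFF p2) IMPLIES ((p2 IFF (p2 AND p1)) IFF NOT ((p2 OR p1) IMPLIES (p2 IMPLIES NOT (p2 IMPLIES p1)))) = True IMPLIES False = False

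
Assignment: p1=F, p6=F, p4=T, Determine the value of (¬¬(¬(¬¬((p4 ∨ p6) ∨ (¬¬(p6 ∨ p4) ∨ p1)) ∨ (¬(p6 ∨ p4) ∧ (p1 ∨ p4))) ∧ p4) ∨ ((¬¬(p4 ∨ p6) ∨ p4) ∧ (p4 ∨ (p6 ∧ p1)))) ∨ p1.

T

p4 ∨ p6 = T ∨ F = T
p6 ∨ p4 = F ∨ T = T
¬(p6 ∨ p4) = ¬T = F
¬¬(p6 ∨ p4) = ¬F = T
¬¬(p6 ∨ p4) ∨ p1 = T ∨ F = T
(p4 ∨ p6) ∨ (¬¬(p6 ∨ p4) ∨ p1) = T ∨ T = T
¬((p4 ∨ p6) ∨ (¬¬(p6 ∨ p4) ∨ p1)) = ¬T = F
¬¬((p4 ∨ p6) ∨ (¬¬(p6 ∨ p4) ∨ p1)) = ¬F = T
p6 ∨ p4 = F ∨ T = T
¬(p6 ∨ p4) = ¬T = F
p1 ∨ p4 = F ∨ T = T
¬(p6 ∨ p4) ∧ (p1 ∨ p4) = F ∧ T = F
¬¬((p4 ∨ p6) ∨ (¬¬(p6 ∨ p4) ∨ p1)) ∨ (¬(p6 ∨ p4) ∧ (p1 ∨ p4)) = T ∨ F = T
¬(¬¬((p4 ∨ p6) ∨ (¬¬(p6 ∨ p4) ∨ p1)) ∨ (¬(p6 ∨ p4) ∧ (p1 ∨ p4))) = ¬T = F
¬(¬¬((p4 ∨ p6) ∨ (¬¬(p6 ∨ p4) ∨ p1)) ∨ (¬(p6 ∨ p4) ∧ (p1 ∨ p4))) ∧ p4 = F ∧ T = F
¬(¬(¬¬((p4 ∨ p6) ∨ (¬¬(p6 ∨ p4) ∨ p1)) ∨ (¬(p6 ∨ p4) ∧ (p1 ∨ p4))) ∧ p4) = ¬F = T
¬¬(¬(¬¬((p4 ∨ p6) ∨ (¬¬(p6 ∨ p4) ∨ p1)) ∨ (¬(p6 ∨ p4) ∧ (p1 ∨ p4))) ∧ p4) = ¬T = F
p4 ∨ p6 = T ∨ F = T
¬(p4 ∨ p6) = ¬T = F
¬¬(p4 ∨ p6) = ¬F = T
¬¬(p4 ∨ p6) ∨ p4 = T ∨ T = T
p6 ∧ p1 = F ∧ F = F
p4 ∨ (p6 ∧ p1) = T ∨ F = T
(¬¬(p4 ∨ p6) ∨ p4) ∧ (p4 ∨ (p6 ∧ p1)) = T ∧ T = T
¬¬(¬(¬¬((p4 ∨ p6) ∨ (¬¬(p6 ∨ p4) ∨ p1)) ∨ (¬(p6 ∨ p4) ∧ (p1 ∨ p4))) ∧ p4) ∨ ((¬¬(p4 ∨ p6) ∨ p4) ∧ (p4 ∨ (p6 ∧ p1))) = F ∨ T = T
(¬¬(¬(¬¬((p4 ∨ p6) ∨ (¬¬(p6 ∨ p4) ∨ p1)) ∨ (¬(p6 ∨ p4) ∧ (p1 ∨ p4))) ∧ p4) ∨ ((¬¬(p4 ∨ p6) ∨ p4) ∧ (p4 ∨ (p6 ∧ p1)))) ∨ p1 = T ∨ F = T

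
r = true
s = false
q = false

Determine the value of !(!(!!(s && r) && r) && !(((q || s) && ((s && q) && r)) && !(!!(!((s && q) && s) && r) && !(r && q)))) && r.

false

Substituting r=true, s=false, q=false:
s && r = false && true = false
!(s && r) = !false = true
!!(s && r) = !true = false
!!(s && r) && r = false && true = false
!(!!(s && r) && r) = !false = true
q || s = false || false = false
s && q = false && false = false
(s && q) && r = false && true = false
(q || s) && ((s && q) && r) = false && false = false
s && q = false && false = false
(s && q) && s = false && false = false
!((s && q) && s) = !false = true
!((s && q) && s) && r = true && true = true
!(!((s && q) && s) && r) = !true = false
!!(!((s && q) && s) && r) = !false = true
r && q = true && false = false
!(r && q) = !false = true
!!(!((s && q) && s) && r) && !(r && q) = true && true = true
!(!!(!((s && q) && s) && r) && !(r && q)) = !true = false
((q || s) && ((s && q) && r)) && !(!!(!((s && q) && s) && r) && !(r && q)) = false && false = false
!(((q || s) && ((s && q) && r)) && !(!!(!((s && q) && s) && r) && !(r && q))) = !false = true
!(!!(s && r) && r) && !(((q || s) && ((s && q) && r)) && !(!!(!((s && q) && s) && r) && !(r && q))) = true && true = true
!(!(!!(s && r) && r) && !(((q || s) && ((s && q) && r)) && !(!!(!((s && q) && s) && r) && !(r && q)))) = !true = false
!(!(!!(s && r) && r) && !(((q || s) && ((s && q) && r)) && !(!!(!((s && q) && s) && r) && !(r && q)))) && r = false && true = false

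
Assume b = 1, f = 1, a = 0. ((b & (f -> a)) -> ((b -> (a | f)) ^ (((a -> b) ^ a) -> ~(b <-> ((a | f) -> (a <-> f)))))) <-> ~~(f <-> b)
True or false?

1

f -> a = 1 -> 0 = 0
b & (f -> a) = 1 & 0 = 0
a | f = 0 | 1 = 1
b -> (a | f) = 1 -> 1 = 1
a -> b = 0 -> 1 = 1
(a -> b) ^ a = 1 ^ 0 = 1
a | f = 0 | 1 = 1
a <-> f = 0 <-> 1 = 0
(a | f) -> (a <-> f) = 1 -> 0 = 0
b <-> ((a | f) -> (a <-> f)) = 1 <-> 0 = 0
~(b <-> ((a | f) -> (a <-> f))) = ~0 = 1
((a -> b) ^ a) -> ~(b <-> ((a | f) -> (a <-> f))) = 1 -> 1 = 1
(b -> (a | f)) ^ (((a -> b) ^ a) -> ~(b <-> ((a | f) -> (a <-> f)))) = 1 ^ 1 = 0
(b & (f -> a)) -> ((b -> (a | f)) ^ (((a -> b) ^ a) -> ~(b <-> ((a | f) -> (a <-> f))))) = 0 -> 0 = 1
f <-> b = 1 <-> 1 = 1
~(f <-> b) = ~1 = 0
~~(f <-> b) = ~0 = 1
((b & (f -> a)) -> ((b -> (a | f)) ^ (((a -> b) ^ a) -> ~(b <-> ((a | f) -> (a <-> f)))))) <-> ~~(f <-> b) = 1 <-> 1 = 1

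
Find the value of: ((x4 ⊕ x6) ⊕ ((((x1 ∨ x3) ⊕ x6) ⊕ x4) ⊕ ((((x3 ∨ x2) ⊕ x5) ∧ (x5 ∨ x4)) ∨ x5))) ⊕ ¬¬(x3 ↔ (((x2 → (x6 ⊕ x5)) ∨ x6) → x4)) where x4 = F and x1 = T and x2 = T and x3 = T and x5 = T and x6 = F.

F

x4 ⊕ x6 = F ⊕ F = F
x1 ∨ x3 = T ∨ T = T
(x1 ∨ x3) ⊕ x6 = T ⊕ F = T
((x1 ∨ x3) ⊕ x6) ⊕ x4 = T ⊕ F = T
x3 ∨ x2 = T ∨ T = T
(x3 ∨ x2) ⊕ x5 = T ⊕ T = F
x5 ∨ x4 = T ∨ F = T
((x3 ∨ x2) ⊕ x5) ∧ (x5 ∨ x4) = F ∧ T = F
(((x3 ∨ x2) ⊕ x5) ∧ (x5 ∨ x4)) ∨ x5 = F ∨ T = T
(((x1 ∨ x3) ⊕ x6) ⊕ x4) ⊕ ((((x3 ∨ x2) ⊕ x5) ∧ (x5 ∨ x4)) ∨ x5) = T ⊕ T = F
(x4 ⊕ x6) ⊕ ((((x1 ∨ x3) ⊕ x6) ⊕ x4) ⊕ ((((x3 ∨ x2) ⊕ x5) ∧ (x5 ∨ x4)) ∨ x5)) = F ⊕ F = F
x6 ⊕ x5 = F ⊕ T = T
x2 → (x6 ⊕ x5) = T → T = T
(x2 → (x6 ⊕ x5)) ∨ x6 = T ∨ F = T
((x2 → (x6 ⊕ x5)) ∨ x6) → x4 = T → F = F
x3 ↔ (((x2 → (x6 ⊕ x5)) ∨ x6) → x4) = T ↔ F = F
¬(x3 ↔ (((x2 → (x6 ⊕ x5)) ∨ x6) → x4)) = ¬F = T
¬¬(x3 ↔ (((x2 → (x6 ⊕ x5)) ∨ x6) → x4)) = ¬T = F
((x4 ⊕ x6) ⊕ ((((x1 ∨ x3) ⊕ x6) ⊕ x4) ⊕ ((((x3 ∨ x2) ⊕ x5) ∧ (x5 ∨ x4)) ∨ x5))) ⊕ ¬¬(x3 ↔ (((x2 → (x6 ⊕ x5)) ∨ x6) → x4)) = F ⊕ F = F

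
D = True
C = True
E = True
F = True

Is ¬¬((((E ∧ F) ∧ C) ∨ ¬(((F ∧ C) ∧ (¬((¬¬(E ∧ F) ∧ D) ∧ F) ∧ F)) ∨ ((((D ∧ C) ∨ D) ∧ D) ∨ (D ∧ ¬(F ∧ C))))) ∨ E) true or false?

True

Substituting D=True, C=True, E=True, F=True:
E ∧ F = True ∧ True = True
(E ∧ F) ∧ C = True ∧ True = True
F ∧ C = True ∧ True = True
E ∧ F = True ∧ True = True
¬(E ∧ F) = ¬True = False
¬¬(E ∧ F) = ¬False = True
¬¬(E ∧ F) ∧ D = True ∧ True = True
(¬¬(E ∧ F) ∧ D) ∧ F = True ∧ True = True
¬((¬¬(E ∧ F) ∧ D) ∧ F) = ¬True = False
¬((¬¬(E ∧ F) ∧ D) ∧ F) ∧ F = False ∧ True = False
(F ∧ C) ∧ (¬((¬¬(E ∧ F) ∧ D) ∧ F) ∧ F) = True ∧ False = False
D ∧ C = True ∧ True = True
(D ∧ C) ∨ D = True ∨ True = True
((D ∧ C) ∨ D) ∧ D = True ∧ True = True
F ∧ C = True ∧ True = True
¬(F ∧ C) = ¬True = False
D ∧ ¬(F ∧ C) = True ∧ False = False
(((D ∧ C) ∨ D) ∧ D) ∨ (D ∧ ¬(F ∧ C)) = True ∨ False = True
((F ∧ C) ∧ (¬((¬¬(E ∧ F) ∧ D) ∧ F) ∧ F)) ∨ ((((D ∧ C) ∨ D) ∧ D) ∨ (D ∧ ¬(F ∧ C))) = False ∨ True = True
¬(((F ∧ C) ∧ (¬((¬¬(E ∧ F) ∧ D) ∧ F) ∧ F)) ∨ ((((D ∧ C) ∨ D) ∧ D) ∨ (D ∧ ¬(F ∧ C)))) = ¬True = False
((E ∧ F) ∧ C) ∨ ¬(((F ∧ C) ∧ (¬((¬¬(E ∧ F) ∧ D) ∧ F) ∧ F)) ∨ ((((D ∧ C) ∨ D) ∧ D) ∨ (D ∧ ¬(F ∧ C)))) = True ∨ False = True
(((E ∧ F) ∧ C) ∨ ¬(((F ∧ C) ∧ (¬((¬¬(E ∧ F) ∧ D) ∧ F) ∧ F)) ∨ ((((D ∧ C) ∨ D) ∧ D) ∨ (D ∧ ¬(F ∧ C))))) ∨ E = True ∨ True = True
¬((((E ∧ F) ∧ C) ∨ ¬(((F ∧ C) ∧ (¬((¬¬(E ∧ F) ∧ D) ∧ F) ∧ F)) ∨ ((((D ∧ C) ∨ D) ∧ D) ∨ (D ∧ ¬(F ∧ C))))) ∨ E) = ¬True = False
¬¬((((E ∧ F) ∧ C) ∨ ¬(((F ∧ C) ∧ (¬((¬¬(E ∧ F) ∧ D) ∧ F) ∧ F)) ∨ ((((D ∧ C) ∨ D) ∧ D) ∨ (D ∧ ¬(F ∧ C))))) ∨ E) = ¬False = True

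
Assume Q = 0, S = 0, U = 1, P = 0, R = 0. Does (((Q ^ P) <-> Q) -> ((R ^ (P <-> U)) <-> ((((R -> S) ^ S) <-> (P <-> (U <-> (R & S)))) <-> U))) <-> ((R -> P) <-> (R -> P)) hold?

Q ^ P = 0 ^ 0 = 0
(Q ^ P) <-> Q = 0 <-> 0 = 1
P <-> U = 0 <-> 1 = 0
R ^ (P <-> U) = 0 ^ 0 = 0
R -> S = 0 -> 0 = 1
(R -> S) ^ S = 1 ^ 0 = 1
R & S = 0 & 0 = 0
U <-> (R & S) = 1 <-> 0 = 0
P <-> (U <-> (R & S)) = 0 <-> 0 = 1
((R -> S) ^ S) <-> (P <-> (U <-> (R & S))) = 1 <-> 1 = 1
(((R -> S) ^ S) <-> (P <-> (U <-> (R & S)))) <-> U = 1 <-> 1 = 1
(R ^ (P <-> U)) <-> ((((R -> S) ^ S) <-> (P <-> (U <-> (R & S)))) <-> U) = 0 <-> 1 = 0
((Q ^ P) <-> Q) -> ((R ^ (P <-> U)) <-> ((((R -> S) ^ S) <-> (P <-> (U <-> (R & S)))) <-> U)) = 1 -> 0 = 0
R -> P = 0 -> 0 = 1
R -> P = 0 -> 0 = 1
(R -> P) <-> (R -> P) = 1 <-> 1 = 1
(((Q ^ P) <-> Q) -> ((R ^ (P <-> U)) <-> ((((R -> S) ^ S) <-> (P <-> (U <-> (R & S)))) <-> U))) <-> ((R -> P) <-> (R -> P)) = 0 <-> 1 = 0

0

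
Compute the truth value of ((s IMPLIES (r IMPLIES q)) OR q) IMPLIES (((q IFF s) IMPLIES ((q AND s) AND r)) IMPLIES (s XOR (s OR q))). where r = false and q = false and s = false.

true

Substituting r=false, q=false, s=false:
r IMPLIES q = false IMPLIES false = true
s IMPLIES (r IMPLIES q) = false IMPLIES true = true
(s IMPLIES (r IMPLIES q)) OR q = true OR false = true
q IFF s = false IFF false = true
q AND s = false AND false = false
(q AND s) AND r = false AND false = false
(q IFF s) IMPLIES ((q AND s) AND r) = true IMPLIES false = false
s OR q = false OR false = false
s XOR (s OR q) = false XOR false = false
((q IFF s) IMPLIES ((q AND s) AND r)) IMPLIES (s XOR (s OR q)) = false IMPLIES false = true
((s IMPLIES (r IMPLIES q)) OR q) IMPLIES (((q IFF s) IMPLIES ((q AND s) AND r)) IMPLIES (s XOR (s OR q))) = true IMPLIES true = true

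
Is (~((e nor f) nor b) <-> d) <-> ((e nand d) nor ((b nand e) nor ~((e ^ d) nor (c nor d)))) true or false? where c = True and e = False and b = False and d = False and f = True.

e nor f = False nor True = False
(e nor f) nor b = False nor False = True
~((e nor f) nor b) = ~True = False
~((e nor f) nor b) <-> d = False <-> False = True
e nand d = False nand False = True
b nand e = False nand False = True
e ^ d = False ^ False = False
c nor d = True nor False = False
(e ^ d) nor (c nor d) = False nor False = True
~((e ^ d) nor (c nor d)) = ~True = False
(b nand e) nor ~((e ^ d) nor (c nor d)) = True nor False = False
(e nand d) nor ((b nand e) nor ~((e ^ d) nor (c nor d))) = True nor False = False
(~((e nor f) nor b) <-> d) <-> ((e nand d) nor ((b nand e) nor ~((e ^ d) nor (c nor d)))) = True <-> False = False

False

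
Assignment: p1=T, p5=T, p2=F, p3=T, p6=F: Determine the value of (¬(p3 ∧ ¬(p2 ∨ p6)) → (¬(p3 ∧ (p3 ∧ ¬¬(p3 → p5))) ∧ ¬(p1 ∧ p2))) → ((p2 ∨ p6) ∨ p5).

T

p2 ∨ p6 = F ∨ F = F
¬(p2 ∨ p6) = ¬F = T
p3 ∧ ¬(p2 ∨ p6) = T ∧ T = T
¬(p3 ∧ ¬(p2 ∨ p6)) = ¬T = F
p3 → p5 = T → T = T
¬(p3 → p5) = ¬T = F
¬¬(p3 → p5) = ¬F = T
p3 ∧ ¬¬(p3 → p5) = T ∧ T = T
p3 ∧ (p3 ∧ ¬¬(p3 → p5)) = T ∧ T = T
¬(p3 ∧ (p3 ∧ ¬¬(p3 → p5))) = ¬T = F
p1 ∧ p2 = T ∧ F = F
¬(p1 ∧ p2) = ¬F = T
¬(p3 ∧ (p3 ∧ ¬¬(p3 → p5))) ∧ ¬(p1 ∧ p2) = F ∧ T = F
¬(p3 ∧ ¬(p2 ∨ p6)) → (¬(p3 ∧ (p3 ∧ ¬¬(p3 → p5))) ∧ ¬(p1 ∧ p2)) = F → F = T
p2 ∨ p6 = F ∨ F = F
(p2 ∨ p6) ∨ p5 = F ∨ T = T
(¬(p3 ∧ ¬(p2 ∨ p6)) → (¬(p3 ∧ (p3 ∧ ¬¬(p3 → p5))) ∧ ¬(p1 ∧ p2))) → ((p2 ∨ p6) ∨ p5) = T → T = T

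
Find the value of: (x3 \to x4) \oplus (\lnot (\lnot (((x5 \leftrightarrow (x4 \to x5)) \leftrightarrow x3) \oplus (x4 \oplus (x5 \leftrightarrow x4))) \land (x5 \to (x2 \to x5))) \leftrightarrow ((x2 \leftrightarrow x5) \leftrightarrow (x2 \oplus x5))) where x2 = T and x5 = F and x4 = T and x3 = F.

Substituting x2=T, x5=F, x4=T, x3=F:
x3 \to x4 = F \to T = T
x4 \to x5 = T \to F = F
x5 \leftrightarrow (x4 \to x5) = F \leftrightarrow F = T
(x5 \leftrightarrow (x4 \to x5)) \leftrightarrow x3 = T \leftrightarrow F = F
x5 \leftrightarrow x4 = F \leftrightarrow T = F
x4 \oplus (x5 \leftrightarrow x4) = T \oplus F = T
((x5 \leftrightarrow (x4 \to x5)) \leftrightarrow x3) \oplus (x4 \oplus (x5 \leftrightarrow x4)) = F \oplus T = T
\lnot (((x5 \leftrightarrow (x4 \to x5)) \leftrightarrow x3) \oplus (x4 \oplus (x5 \leftrightarrow x4))) = \lnot T = F
x2 \to x5 = T \to F = F
x5 \to (x2 \to x5) = F \to F = T
\lnot (((x5 \leftrightarrow (x4 \to x5)) \leftrightarrow x3) \oplus (x4 \oplus (x5 \leftrightarrow x4))) \land (x5 \to (x2 \to x5)) = F \land T = F
\lnot (\lnot (((x5 \leftrightarrow (x4 \to x5)) \leftrightarrow x3) \oplus (x4 \oplus (x5 \leftrightarrow x4))) \land (x5 \to (x2 \to x5))) = \lnot F = T
x2 \leftrightarrow x5 = T \leftrightarrow F = F
x2 \oplus x5 = T \oplus F = T
(x2 \leftrightarrow x5) \leftrightarrow (x2 \oplus x5) = F \leftrightarrow T = F
\lnot (\lnot (((x5 \leftrightarrow (x4 \to x5)) \leftrightarrow x3) \oplus (x4 \oplus (x5 \leftrightarrow x4))) \land (x5 \to (x2 \to x5))) \leftrightarrow ((x2 \leftrightarrow x5) \leftrightarrow (x2 \oplus x5)) = T \leftrightarrow F = F
(x3 \to x4) \oplus (\lnot (\lnot (((x5 \leftrightarrow (x4 \to x5)) \leftrightarrow x3) \oplus (x4 \oplus (x5 \leftrightarrow x4))) \land (x5 \to (x2 \to x5))) \leftrightarrow ((x2 \leftrightarrow x5) \leftrightarrow (x2 \oplus x5))) = T \oplus F = T

T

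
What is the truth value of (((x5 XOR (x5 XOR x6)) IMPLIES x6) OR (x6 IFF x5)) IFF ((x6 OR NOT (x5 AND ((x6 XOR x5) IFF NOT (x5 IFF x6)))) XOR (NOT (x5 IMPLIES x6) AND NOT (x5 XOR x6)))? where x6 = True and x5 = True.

Substituting x6=True, x5=True:
x5 XOR x6 = True XOR True = False
x5 XOR (x5 XOR x6) = True XOR False = True
(x5 XOR (x5 XOR x6)) IMPLIES x6 = True IMPLIES True = True
x6 IFF x5 = True IFF True = True
((x5 XOR (x5 XOR x6)) IMPLIES x6) OR (x6 IFF x5) = True OR True = True
x6 XOR x5 = True XOR True = False
x5 IFF x6 = True IFF True = True
NOT (x5 IFF x6) = NOT True = False
(x6 XOR x5) IFF NOT (x5 IFF x6) = False IFF False = True
x5 AND ((x6 XOR x5) IFF NOT (x5 IFF x6)) = True AND True = True
NOT (x5 AND ((x6 XOR x5) IFF NOT (x5 IFF x6))) = NOT True = False
x6 OR NOT (x5 AND ((x6 XOR x5) IFF NOT (x5 IFF x6))) = True OR False = True
x5 IMPLIES x6 = True IMPLIES True = True
NOT (x5 IMPLIES x6) = NOT True = False
x5 XOR x6 = True XOR True = False
NOT (x5 XOR x6) = NOT False = True
NOT (x5 IMPLIES x6) AND NOT (x5 XOR x6) = False AND True = False
(x6 OR NOT (x5 AND ((x6 XOR x5) IFF NOT (x5 IFF x6)))) XOR (NOT (x5 IMPLIES x6) AND NOT (x5 XOR x6)) = True XOR False = True
(((x5 XOR (x5 XOR x6)) IMPLIES x6) OR (x6 IFF x5)) IFF ((x6 OR NOT (x5 AND ((x6 XOR x5) IFF NOT (x5 IFF x6)))) XOR (NOT (x5 IMPLIES x6) AND NOT (x5 XOR x6))) = True IFF True = True

True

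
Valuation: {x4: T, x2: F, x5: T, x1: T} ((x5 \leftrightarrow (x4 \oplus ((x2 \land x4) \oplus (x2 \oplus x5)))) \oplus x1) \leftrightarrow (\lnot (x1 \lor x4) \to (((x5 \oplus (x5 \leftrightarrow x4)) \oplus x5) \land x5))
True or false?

x2 \land x4 = F \land T = F
x2 \oplus x5 = F \oplus T = T
(x2 \land x4) \oplus (x2 \oplus x5) = F \oplus T = T
x4 \oplus ((x2 \land x4) \oplus (x2 \oplus x5)) = T \oplus T = F
x5 \leftrightarrow (x4 \oplus ((x2 \land x4) \oplus (x2 \oplus x5))) = T \leftrightarrow F = F
(x5 \leftrightarrow (x4 \oplus ((x2 \land x4) \oplus (x2 \oplus x5)))) \oplus x1 = F \oplus T = T
x1 \lor x4 = T \lor T = T
\lnot (x1 \lor x4) = \lnot T = F
x5 \leftrightarrow x4 = T \leftrightarrow T = T
x5 \oplus (x5 \leftrightarrow x4) = T \oplus T = F
(x5 \oplus (x5 \leftrightarrow x4)) \oplus x5 = F \oplus T = T
((x5 \oplus (x5 \leftrightarrow x4)) \oplus x5) \land x5 = T \land T = T
\lnot (x1 \lor x4) \to (((x5 \oplus (x5 \leftrightarrow x4)) \oplus x5) \land x5) = F \to T = T
((x5 \leftrightarrow (x4 \oplus ((x2 \land x4) \oplus (x2 \oplus x5)))) \oplus x1) \leftrightarrow (\lnot (x1 \lor x4) \to (((x5 \oplus (x5 \leftrightarrow x4)) \oplus x5) \land x5)) = T \leftrightarrow T = T

T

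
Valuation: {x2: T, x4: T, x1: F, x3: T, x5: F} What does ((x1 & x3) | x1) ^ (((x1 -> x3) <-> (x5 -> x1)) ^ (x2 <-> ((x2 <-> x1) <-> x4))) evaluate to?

T

x1 & x3 = F & T = F
(x1 & x3) | x1 = F | F = F
x1 -> x3 = F -> T = T
x5 -> x1 = F -> F = T
(x1 -> x3) <-> (x5 -> x1) = T <-> T = T
x2 <-> x1 = T <-> F = F
(x2 <-> x1) <-> x4 = F <-> T = F
x2 <-> ((x2 <-> x1) <-> x4) = T <-> F = F
((x1 -> x3) <-> (x5 -> x1)) ^ (x2 <-> ((x2 <-> x1) <-> x4)) = T ^ F = T
((x1 & x3) | x1) ^ (((x1 -> x3) <-> (x5 -> x1)) ^ (x2 <-> ((x2 <-> x1) <-> x4))) = F ^ T = T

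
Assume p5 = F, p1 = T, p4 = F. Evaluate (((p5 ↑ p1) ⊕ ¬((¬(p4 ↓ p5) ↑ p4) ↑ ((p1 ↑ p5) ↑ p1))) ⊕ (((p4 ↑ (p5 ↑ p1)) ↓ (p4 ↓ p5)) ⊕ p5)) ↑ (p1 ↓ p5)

p5 ↑ p1 = F ↑ T = T
p4 ↓ p5 = F ↓ F = T
¬(p4 ↓ p5) = ¬T = F
¬(p4 ↓ p5) ↑ p4 = F ↑ F = T
p1 ↑ p5 = T ↑ F = T
(p1 ↑ p5) ↑ p1 = T ↑ T = F
(¬(p4 ↓ p5) ↑ p4) ↑ ((p1 ↑ p5) ↑ p1) = T ↑ F = T
¬((¬(p4 ↓ p5) ↑ p4) ↑ ((p1 ↑ p5) ↑ p1)) = ¬T = F
(p5 ↑ p1) ⊕ ¬((¬(p4 ↓ p5) ↑ p4) ↑ ((p1 ↑ p5) ↑ p1)) = T ⊕ F = T
p5 ↑ p1 = F ↑ T = T
p4 ↑ (p5 ↑ p1) = F ↑ T = T
p4 ↓ p5 = F ↓ F = T
(p4 ↑ (p5 ↑ p1)) ↓ (p4 ↓ p5) = T ↓ T = F
((p4 ↑ (p5 ↑ p1)) ↓ (p4 ↓ p5)) ⊕ p5 = F ⊕ F = F
((p5 ↑ p1) ⊕ ¬((¬(p4 ↓ p5) ↑ p4) ↑ ((p1 ↑ p5) ↑ p1))) ⊕ (((p4 ↑ (p5 ↑ p1)) ↓ (p4 ↓ p5)) ⊕ p5) = T ⊕ F = T
p1 ↓ p5 = T ↓ F = F
(((p5 ↑ p1) ⊕ ¬((¬(p4 ↓ p5) ↑ p4) ↑ ((p1 ↑ p5) ↑ p1))) ⊕ (((p4 ↑ (p5 ↑ p1)) ↓ (p4 ↓ p5)) ⊕ p5)) ↑ (p1 ↓ p5) = T ↑ F = T

T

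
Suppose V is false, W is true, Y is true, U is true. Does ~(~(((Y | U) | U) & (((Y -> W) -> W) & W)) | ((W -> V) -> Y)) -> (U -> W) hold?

1

Y | U = 1 | 1 = 1
(Y | U) | U = 1 | 1 = 1
Y -> W = 1 -> 1 = 1
(Y -> W) -> W = 1 -> 1 = 1
((Y -> W) -> W) & W = 1 & 1 = 1
((Y | U) | U) & (((Y -> W) -> W) & W) = 1 & 1 = 1
~(((Y | U) | U) & (((Y -> W) -> W) & W)) = ~1 = 0
W -> V = 1 -> 0 = 0
(W -> V) -> Y = 0 -> 1 = 1
~(((Y | U) | U) & (((Y -> W) -> W) & W)) | ((W -> V) -> Y) = 0 | 1 = 1
~(~(((Y | U) | U) & (((Y -> W) -> W) & W)) | ((W -> V) -> Y)) = ~1 = 0
U -> W = 1 -> 1 = 1
~(~(((Y | U) | U) & (((Y -> W) -> W) & W)) | ((W -> V) -> Y)) -> (U -> W) = 0 -> 1 = 1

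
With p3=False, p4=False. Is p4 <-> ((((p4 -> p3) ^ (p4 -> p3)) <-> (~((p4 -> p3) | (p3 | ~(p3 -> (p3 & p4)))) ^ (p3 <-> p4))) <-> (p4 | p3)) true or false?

p4 -> p3 = False -> False = True
p4 -> p3 = False -> False = True
(p4 -> p3) ^ (p4 -> p3) = True ^ True = False
p4 -> p3 = False -> False = True
p3 & p4 = False & False = False
p3 -> (p3 & p4) = False -> False = True
~(p3 -> (p3 & p4)) = ~True = False
p3 | ~(p3 -> (p3 & p4)) = False | False = False
(p4 -> p3) | (p3 | ~(p3 -> (p3 & p4))) = True | False = True
~((p4 -> p3) | (p3 | ~(p3 -> (p3 & p4)))) = ~True = False
p3 <-> p4 = False <-> False = True
~((p4 -> p3) | (p3 | ~(p3 -> (p3 & p4)))) ^ (p3 <-> p4) = False ^ True = True
((p4 -> p3) ^ (p4 -> p3)) <-> (~((p4 -> p3) | (p3 | ~(p3 -> (p3 & p4)))) ^ (p3 <-> p4)) = False <-> True = False
p4 | p3 = False | False = False
(((p4 -> p3) ^ (p4 -> p3)) <-> (~((p4 -> p3) | (p3 | ~(p3 -> (p3 & p4)))) ^ (p3 <-> p4))) <-> (p4 | p3) = False <-> False = True
p4 <-> ((((p4 -> p3) ^ (p4 -> p3)) <-> (~((p4 -> p3) | (p3 | ~(p3 -> (p3 & p4)))) ^ (p3 <-> p4))) <-> (p4 | p3)) = False <-> True = False

False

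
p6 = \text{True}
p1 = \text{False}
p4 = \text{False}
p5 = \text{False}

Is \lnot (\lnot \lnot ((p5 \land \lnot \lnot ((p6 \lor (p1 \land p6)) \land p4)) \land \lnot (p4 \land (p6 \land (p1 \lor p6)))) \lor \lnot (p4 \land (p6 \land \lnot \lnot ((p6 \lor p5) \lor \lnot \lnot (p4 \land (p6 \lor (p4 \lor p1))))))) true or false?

p1 \land p6 = \text{False} \land \text{True} = \text{False}
p6 \lor (p1 \land p6) = \text{True} \lor \text{False} = \text{True}
(p6 \lor (p1 \land p6)) \land p4 = \text{True} \land \text{False} = \text{False}
\lnot ((p6 \lor (p1 \land p6)) \land p4) = \lnot \text{False} = \text{True}
\lnot \lnot ((p6 \lor (p1 \land p6)) \land p4) = \lnot \text{True} = \text{False}
p5 \land \lnot \lnot ((p6 \lor (p1 \land p6)) \land p4) = \text{False} \land \text{False} = \text{False}
p1 \lor p6 = \text{False} \lor \text{True} = \text{True}
p6 \land (p1 \lor p6) = \text{True} \land \text{True} = \text{True}
p4 \land (p6 \land (p1 \lor p6)) = \text{False} \land \text{True} = \text{False}
\lnot (p4 \land (p6 \land (p1 \lor p6))) = \lnot \text{False} = \text{True}
(p5 \land \lnot \lnot ((p6 \lor (p1 \land p6)) \land p4)) \land \lnot (p4 \land (p6 \land (p1 \lor p6))) = \text{False} \land \text{True} = \text{False}
\lnot ((p5 \land \lnot \lnot ((p6 \lor (p1 \land p6)) \land p4)) \land \lnot (p4 \land (p6 \land (p1 \lor p6)))) = \lnot \text{False} = \text{True}
\lnot \lnot ((p5 \land \lnot \lnot ((p6 \lor (p1 \land p6)) \land p4)) \land \lnot (p4 \land (p6 \land (p1 \lor p6)))) = \lnot \text{True} = \text{False}
p6 \lor p5 = \text{True} \lor \text{False} = \text{True}
p4 \lor p1 = \text{False} \lor \text{False} = \text{False}
p6 \lor (p4 \lor p1) = \text{True} \lor \text{False} = \text{True}
p4 \land (p6 \lor (p4 \lor p1)) = \text{False} \land \text{True} = \text{False}
\lnot (p4 \land (p6 \lor (p4 \lor p1))) = \lnot \text{False} = \text{True}
\lnot \lnot (p4 \land (p6 \lor (p4 \lor p1))) = \lnot \text{True} = \text{False}
(p6 \lor p5) \lor \lnot \lnot (p4 \land (p6 \lor (p4 \lor p1))) = \text{True} \lor \text{False} = \text{True}
\lnot ((p6 \lor p5) \lor \lnot \lnot (p4 \land (p6 \lor (p4 \lor p1)))) = \lnot \text{True} = \text{False}
\lnot \lnot ((p6 \lor p5) \lor \lnot \lnot (p4 \land (p6 \lor (p4 \lor p1)))) = \lnot \text{False} = \text{True}
p6 \land \lnot \lnot ((p6 \lor p5) \lor \lnot \lnot (p4 \land (p6 \lor (p4 \lor p1)))) = \text{True} \land \text{True} = \text{True}
p4 \land (p6 \land \lnot \lnot ((p6 \lor p5) \lor \lnot \lnot (p4 \land (p6 \lor (p4 \lor p1))))) = \text{False} \land \text{True} = \text{False}
\lnot (p4 \land (p6 \land \lnot \lnot ((p6 \lor p5) \lor \lnot \lnot (p4 \land (p6 \lor (p4 \lor p1)))))) = \lnot \text{False} = \text{True}
\lnot \lnot ((p5 \land \lnot \lnot ((p6 \lor (p1 \land p6)) \land p4)) \land \lnot (p4 \land (p6 \land (p1 \lor p6)))) \lor \lnot (p4 \land (p6 \land \lnot \lnot ((p6 \lor p5) \lor \lnot \lnot (p4 \land (p6 \lor (p4 \lor p1)))))) = \text{False} \lor \text{True} = \text{True}
\lnot (\lnot \lnot ((p5 \land \lnot \lnot ((p6 \lor (p1 \land p6)) \land p4)) \land \lnot (p4 \land (p6 \land (p1 \lor p6)))) \lor \lnot (p4 \land (p6 \land \lnot \lnot ((p6 \lor p5) \lor \lnot \lnot (p4 \land (p6 \lor (p4 \lor p1))))))) = \lnot \text{True} = \text{False}

\text{False}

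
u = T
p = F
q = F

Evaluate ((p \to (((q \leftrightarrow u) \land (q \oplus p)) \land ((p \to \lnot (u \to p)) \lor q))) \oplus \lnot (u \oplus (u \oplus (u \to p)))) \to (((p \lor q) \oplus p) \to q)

T

Substituting u=T, p=F, q=F:
q \leftrightarrow u = F \leftrightarrow T = F
q \oplus p = F \oplus F = F
(q \leftrightarrow u) \land (q \oplus p) = F \land F = F
u \to p = T \to F = F
\lnot (u \to p) = \lnot F = T
p \to \lnot (u \to p) = F \to T = T
(p \to \lnot (u \to p)) \lor q = T \lor F = T
((q \leftrightarrow u) \land (q \oplus p)) \land ((p \to \lnot (u \to p)) \lor q) = F \land T = F
p \to (((q \leftrightarrow u) \land (q \oplus p)) \land ((p \to \lnot (u \to p)) \lor q)) = F \to F = T
u \to p = T \to F = F
u \oplus (u \to p) = T \oplus F = T
u \oplus (u \oplus (u \to p)) = T \oplus T = F
\lnot (u \oplus (u \oplus (u \to p))) = \lnot F = T
(p \to (((q \leftrightarrow u) \land (q \oplus p)) \land ((p \to \lnot (u \to p)) \lor q))) \oplus \lnot (u \oplus (u \oplus (u \to p))) = T \oplus T = F
p \lor q = F \lor F = F
(p \lor q) \oplus p = F \oplus F = F
((p \lor q) \oplus p) \to q = F \to F = T
((p \to (((q \leftrightarrow u) \land (q \oplus p)) \land ((p \to \lnot (u \to p)) \lor q))) \oplus \lnot (u \oplus (u \oplus (u \to p)))) \to (((p \lor q) \oplus p) \to q) = F \to T = T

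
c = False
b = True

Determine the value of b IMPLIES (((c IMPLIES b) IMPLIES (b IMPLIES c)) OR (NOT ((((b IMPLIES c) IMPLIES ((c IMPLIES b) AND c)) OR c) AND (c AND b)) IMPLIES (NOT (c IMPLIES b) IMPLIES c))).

True

c IMPLIES b = False IMPLIES True = True
b IMPLIES c = True IMPLIES False = False
(c IMPLIES b) IMPLIES (b IMPLIES c) = True IMPLIES False = False
b IMPLIES c = True IMPLIES False = False
c IMPLIES b = False IMPLIES True = True
(c IMPLIES b) AND c = True AND False = False
(b IMPLIES c) IMPLIES ((c IMPLIES b) AND c) = False IMPLIES False = True
((b IMPLIES c) IMPLIES ((c IMPLIES b) AND c)) OR c = True OR False = True
c AND b = False AND True = False
(((b IMPLIES c) IMPLIES ((c IMPLIES b) AND c)) OR c) AND (c AND b) = True AND False = False
NOT ((((b IMPLIES c) IMPLIES ((c IMPLIES b) AND c)) OR c) AND (c AND b)) = NOT False = True
c IMPLIES b = False IMPLIES True = True
NOT (c IMPLIES b) = NOT True = False
NOT (c IMPLIES b) IMPLIES c = False IMPLIES False = True
NOT ((((b IMPLIES c) IMPLIES ((c IMPLIES b) AND c)) OR c) AND (c AND b)) IMPLIES (NOT (c IMPLIES b) IMPLIES c) = True IMPLIES True = True
((c IMPLIES b) IMPLIES (b IMPLIES c)) OR (NOT ((((b IMPLIES c) IMPLIES ((c IMPLIES b) AND c)) OR c) AND (c AND b)) IMPLIES (NOT (c IMPLIES b) IMPLIES c)) = False OR True = True
b IMPLIES (((c IMPLIES b) IMPLIES (b IMPLIES c)) OR (NOT ((((b IMPLIES c) IMPLIES ((c IMPLIES b) AND c)) OR c) AND (c AND b)) IMPLIES (NOT (c IMPLIES b) IMPLIES c))) = True IMPLIES True = True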